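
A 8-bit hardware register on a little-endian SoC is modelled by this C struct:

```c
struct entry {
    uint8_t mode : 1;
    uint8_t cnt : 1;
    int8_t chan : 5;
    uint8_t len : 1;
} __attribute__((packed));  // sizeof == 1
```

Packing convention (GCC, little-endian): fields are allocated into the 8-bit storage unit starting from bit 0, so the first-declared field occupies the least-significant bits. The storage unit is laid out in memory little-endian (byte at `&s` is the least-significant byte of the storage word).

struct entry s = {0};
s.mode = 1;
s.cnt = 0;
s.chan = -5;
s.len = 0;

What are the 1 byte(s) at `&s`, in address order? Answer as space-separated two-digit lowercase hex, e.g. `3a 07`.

6d

mode:1 = 1 → 0x1 << 0 → word 0x01
cnt:1 = 0 → 0x0 << 1 → word 0x01
chan:5 = -5 → 0x1b << 2 → word 0x6d
len:1 = 0 → 0x0 << 7 → word 0x6d
word = 0x6d → little-endian bytes:
  [0]=0x6d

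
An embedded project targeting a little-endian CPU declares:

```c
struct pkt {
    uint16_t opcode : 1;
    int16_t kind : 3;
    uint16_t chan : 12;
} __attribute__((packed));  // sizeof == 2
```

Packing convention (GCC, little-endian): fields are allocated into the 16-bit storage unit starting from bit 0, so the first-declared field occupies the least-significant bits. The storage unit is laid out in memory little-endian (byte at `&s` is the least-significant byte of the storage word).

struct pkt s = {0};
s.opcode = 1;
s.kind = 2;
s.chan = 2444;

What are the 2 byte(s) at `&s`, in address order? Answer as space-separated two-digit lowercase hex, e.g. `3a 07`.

c5 98

opcode:1 = 1 → 0x1 << 0 → word 0x0001
kind:3 = 2 → 0x2 << 1 → word 0x0005
chan:12 = 2444 → 0x98c << 4 → word 0x98c5
word = 0x98c5 → little-endian bytes:
  [0]=0xc5  [1]=0x98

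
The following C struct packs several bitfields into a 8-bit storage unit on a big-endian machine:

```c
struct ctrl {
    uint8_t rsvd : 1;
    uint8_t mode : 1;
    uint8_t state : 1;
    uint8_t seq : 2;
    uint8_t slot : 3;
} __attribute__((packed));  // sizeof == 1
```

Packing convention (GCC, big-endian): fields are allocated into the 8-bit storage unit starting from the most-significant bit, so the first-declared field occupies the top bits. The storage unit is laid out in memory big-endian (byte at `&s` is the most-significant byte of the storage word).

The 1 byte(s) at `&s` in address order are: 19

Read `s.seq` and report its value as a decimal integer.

3

[0]=0x19 (big-endian) → word 0x19
rsvd [7+:1] = (word>>7) & 0x1 = 0
mode [6+:1] = (word>>6) & 0x1 = 0
state [5+:1] = (word>>5) & 0x1 = 0
seq [3+:2] = (word>>3) & 0x3 = 3  ←
slot [0+:3] = (word>>0) & 0x7 = 1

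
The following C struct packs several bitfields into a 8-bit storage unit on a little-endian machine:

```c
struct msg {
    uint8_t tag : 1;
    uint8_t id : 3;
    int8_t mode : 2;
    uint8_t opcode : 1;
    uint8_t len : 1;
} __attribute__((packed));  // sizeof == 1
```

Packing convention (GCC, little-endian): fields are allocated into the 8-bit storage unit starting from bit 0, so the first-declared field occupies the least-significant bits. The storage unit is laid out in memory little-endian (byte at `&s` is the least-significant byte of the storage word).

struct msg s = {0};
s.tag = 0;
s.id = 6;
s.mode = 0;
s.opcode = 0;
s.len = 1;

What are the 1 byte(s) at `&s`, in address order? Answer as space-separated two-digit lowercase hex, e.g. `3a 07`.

8c

tag:1 = 0 → 0x0 << 0 → word 0x00
id:3 = 6 → 0x6 << 1 → word 0x0c
mode:2 = 0 → 0x0 << 4 → word 0x0c
opcode:1 = 0 → 0x0 << 6 → word 0x0c
len:1 = 1 → 0x1 << 7 → word 0x8c
word = 0x8c → little-endian bytes:
  [0]=0x8c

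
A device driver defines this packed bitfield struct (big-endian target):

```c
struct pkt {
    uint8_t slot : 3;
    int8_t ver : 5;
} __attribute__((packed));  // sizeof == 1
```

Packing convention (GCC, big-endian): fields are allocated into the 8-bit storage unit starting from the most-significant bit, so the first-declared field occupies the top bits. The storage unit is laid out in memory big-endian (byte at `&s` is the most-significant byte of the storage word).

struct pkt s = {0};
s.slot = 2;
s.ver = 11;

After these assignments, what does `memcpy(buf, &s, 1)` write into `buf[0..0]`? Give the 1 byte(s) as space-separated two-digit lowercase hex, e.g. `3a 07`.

4b

[5+:3] slot=2 & 0x7 = 0x2; word=0x40
[0+:5] ver=11 & 0x1f = 0xb; word=0x4b
word = 0x4b → big-endian bytes:
  [0]=0x4b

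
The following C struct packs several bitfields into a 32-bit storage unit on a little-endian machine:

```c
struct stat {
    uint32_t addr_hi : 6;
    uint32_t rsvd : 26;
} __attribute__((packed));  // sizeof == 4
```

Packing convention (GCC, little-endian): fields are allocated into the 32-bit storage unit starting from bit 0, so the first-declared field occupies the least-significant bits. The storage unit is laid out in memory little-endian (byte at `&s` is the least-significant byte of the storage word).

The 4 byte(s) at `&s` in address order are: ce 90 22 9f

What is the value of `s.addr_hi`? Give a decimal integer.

[0]=0xce [1]=0x90 [2]=0x22 [3]=0x9f (little-endian) → word 0x9f2290ce
addr_hi:6 @ bit 0 → (0x9f2290ce>>0)&0x3f = 0xe  ←
rsvd:26 @ bit 6 → (0x9f2290ce>>6)&0x3ffffff = 0x27c8a43

14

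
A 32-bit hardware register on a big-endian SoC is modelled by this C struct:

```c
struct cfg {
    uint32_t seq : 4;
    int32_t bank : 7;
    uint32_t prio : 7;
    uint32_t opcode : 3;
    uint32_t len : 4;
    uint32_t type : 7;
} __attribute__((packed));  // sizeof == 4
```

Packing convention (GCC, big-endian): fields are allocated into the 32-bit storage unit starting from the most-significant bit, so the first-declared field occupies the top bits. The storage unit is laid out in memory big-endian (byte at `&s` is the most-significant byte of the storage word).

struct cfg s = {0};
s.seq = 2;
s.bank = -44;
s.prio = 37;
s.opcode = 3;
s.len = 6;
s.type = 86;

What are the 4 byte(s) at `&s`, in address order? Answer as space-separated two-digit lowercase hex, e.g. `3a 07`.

2a 89 5b 56

seq (4b) val=2 bits=0x2 at bit 28: 0x20000000
bank (7b) val=-44 bits=0x54 at bit 21: 0x2a800000
prio (7b) val=37 bits=0x25 at bit 14: 0x2a894000
opcode (3b) val=3 bits=0x3 at bit 11: 0x2a895800
len (4b) val=6 bits=0x6 at bit 7: 0x2a895b00
type (7b) val=86 bits=0x56 at bit 0: 0x2a895b56
word = 0x2a895b56 → big-endian bytes:
  [0]=0x2a  [1]=0x89  [2]=0x5b  [3]=0x56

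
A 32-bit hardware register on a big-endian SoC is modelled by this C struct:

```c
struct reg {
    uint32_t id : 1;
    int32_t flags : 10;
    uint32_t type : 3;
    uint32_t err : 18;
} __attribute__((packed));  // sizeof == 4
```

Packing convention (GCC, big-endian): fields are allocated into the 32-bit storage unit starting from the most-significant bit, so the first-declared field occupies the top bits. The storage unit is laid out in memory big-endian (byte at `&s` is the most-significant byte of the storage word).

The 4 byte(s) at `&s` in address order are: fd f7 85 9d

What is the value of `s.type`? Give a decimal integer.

5

[0]=0xfd [1]=0xf7 [2]=0x85 [3]=0x9d (big-endian) → word 0xfdf7859d
id:1 @ bit 31 → (0xfdf7859d>>31)&0x1 = 0x1
flags:10 @ bit 21 → (0xfdf7859d>>21)&0x3ff = 0x3ef
type:3 @ bit 18 → (0xfdf7859d>>18)&0x7 = 0x5  ←
err:18 @ bit 0 → (0xfdf7859d>>0)&0x3ffff = 0x3859d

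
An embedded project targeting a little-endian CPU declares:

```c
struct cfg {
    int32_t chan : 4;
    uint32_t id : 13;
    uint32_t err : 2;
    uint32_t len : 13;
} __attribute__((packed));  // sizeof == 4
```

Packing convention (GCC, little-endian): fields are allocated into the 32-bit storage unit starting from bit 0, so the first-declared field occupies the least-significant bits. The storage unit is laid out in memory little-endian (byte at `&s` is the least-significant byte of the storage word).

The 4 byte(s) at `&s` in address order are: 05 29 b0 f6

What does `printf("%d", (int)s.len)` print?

[0]=0x05 [1]=0x29 [2]=0xb0 [3]=0xf6 (little-endian) → word 0xf6b02905
chan:4 @ bit 0 → (0xf6b02905>>0)&0xf = 0x5
id:13 @ bit 4 → (0xf6b02905>>4)&0x1fff = 0x290
err:2 @ bit 17 → (0xf6b02905>>17)&0x3 = 0x0
len:13 @ bit 19 → (0xf6b02905>>19)&0x1fff = 0x1ed6  ←

7894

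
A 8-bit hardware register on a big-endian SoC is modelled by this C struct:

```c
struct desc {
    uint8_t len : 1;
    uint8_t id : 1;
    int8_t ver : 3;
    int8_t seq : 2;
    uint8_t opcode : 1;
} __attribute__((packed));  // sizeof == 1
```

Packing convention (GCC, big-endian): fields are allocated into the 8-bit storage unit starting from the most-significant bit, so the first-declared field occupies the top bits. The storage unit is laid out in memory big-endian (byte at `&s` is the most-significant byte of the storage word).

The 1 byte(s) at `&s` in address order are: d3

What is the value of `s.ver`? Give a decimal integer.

2

[0]=0xd3 (big-endian) → word 0xd3
len [7+:1] = (word>>7) & 0x1 = 1
id [6+:1] = (word>>6) & 0x1 = 1
ver [3+:3] = (word>>3) & 0x7 = 2  ←
seq [1+:2] = (word>>1) & 0x3 = 1
opcode [0+:1] = (word>>0) & 0x1 = 1
ver signed 3b, MSB=0: value = 2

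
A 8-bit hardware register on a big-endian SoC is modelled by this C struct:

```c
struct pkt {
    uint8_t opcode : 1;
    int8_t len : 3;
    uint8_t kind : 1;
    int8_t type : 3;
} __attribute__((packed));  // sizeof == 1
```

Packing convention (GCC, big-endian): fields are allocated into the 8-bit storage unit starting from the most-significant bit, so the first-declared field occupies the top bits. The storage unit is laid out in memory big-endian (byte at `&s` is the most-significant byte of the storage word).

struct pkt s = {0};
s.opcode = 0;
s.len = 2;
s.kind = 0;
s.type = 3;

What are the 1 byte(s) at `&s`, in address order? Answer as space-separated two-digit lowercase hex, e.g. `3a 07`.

23

[7+:1] opcode=0 & 0x1 = 0x0; word=0x00
[4+:3] len=2 & 0x7 = 0x2; word=0x20
[3+:1] kind=0 & 0x1 = 0x0; word=0x20
[0+:3] type=3 & 0x7 = 0x3; word=0x23
word = 0x23 → big-endian bytes:
  [0]=0x23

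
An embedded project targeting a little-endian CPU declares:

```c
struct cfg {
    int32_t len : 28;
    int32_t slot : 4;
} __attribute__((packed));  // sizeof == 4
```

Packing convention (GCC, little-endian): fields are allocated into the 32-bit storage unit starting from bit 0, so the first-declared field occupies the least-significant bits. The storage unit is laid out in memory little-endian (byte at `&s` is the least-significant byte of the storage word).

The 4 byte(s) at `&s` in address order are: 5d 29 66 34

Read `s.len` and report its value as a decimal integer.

73804125

[0]=0x5d [1]=0x29 [2]=0x66 [3]=0x34 (little-endian) → word 0x3466295d
len:28 @ bit 0 → (0x3466295d>>0)&0xfffffff = 0x466295d  ←
slot:4 @ bit 28 → (0x3466295d>>28)&0xf = 0x3
len signed 28b, MSB=0: value = 73804125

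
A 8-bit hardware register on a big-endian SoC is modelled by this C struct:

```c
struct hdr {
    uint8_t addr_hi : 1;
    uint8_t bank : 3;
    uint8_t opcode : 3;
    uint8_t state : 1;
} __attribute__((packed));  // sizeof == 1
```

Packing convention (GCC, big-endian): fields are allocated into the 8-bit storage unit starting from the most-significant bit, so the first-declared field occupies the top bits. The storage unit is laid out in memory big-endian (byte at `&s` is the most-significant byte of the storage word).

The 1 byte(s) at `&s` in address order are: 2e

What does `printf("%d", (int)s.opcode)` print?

7

[0]=0x2e (big-endian) → word 0x2e
addr_hi [7+:1] = (word>>7) & 0x1 = 0
bank [4+:3] = (word>>4) & 0x7 = 2
opcode [1+:3] = (word>>1) & 0x7 = 7  ←
state [0+:1] = (word>>0) & 0x1 = 0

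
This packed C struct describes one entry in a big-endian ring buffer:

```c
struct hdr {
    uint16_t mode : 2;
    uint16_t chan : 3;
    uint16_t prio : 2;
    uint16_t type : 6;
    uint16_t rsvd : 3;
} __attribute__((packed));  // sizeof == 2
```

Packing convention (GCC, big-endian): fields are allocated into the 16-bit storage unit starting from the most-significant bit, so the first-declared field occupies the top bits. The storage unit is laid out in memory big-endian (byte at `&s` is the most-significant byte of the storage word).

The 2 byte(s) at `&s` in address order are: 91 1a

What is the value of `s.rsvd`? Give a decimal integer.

2

[0]=0x91 [1]=0x1a (big-endian) → word 0x911a
mode [14+:2] = (word>>14) & 0x3 = 2
chan [11+:3] = (word>>11) & 0x7 = 2
prio [9+:2] = (word>>9) & 0x3 = 0
type [3+:6] = (word>>3) & 0x3f = 35
rsvd [0+:3] = (word>>0) & 0x7 = 2  ←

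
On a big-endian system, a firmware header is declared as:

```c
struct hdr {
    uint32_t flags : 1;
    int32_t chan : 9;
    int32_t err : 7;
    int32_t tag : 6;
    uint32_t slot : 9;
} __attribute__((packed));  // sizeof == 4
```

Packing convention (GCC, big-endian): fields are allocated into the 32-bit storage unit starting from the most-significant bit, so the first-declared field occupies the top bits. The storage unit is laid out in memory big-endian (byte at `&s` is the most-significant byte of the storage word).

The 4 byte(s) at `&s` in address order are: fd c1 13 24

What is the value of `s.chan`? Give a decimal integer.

[0]=0xfd [1]=0xc1 [2]=0x13 [3]=0x24 (big-endian) → word 0xfdc11324
flags [31+:1] = (word>>31) & 0x1 = 1
chan [22+:9] = (word>>22) & 0x1ff = 503  ←
err [15+:7] = (word>>15) & 0x7f = 2
tag [9+:6] = (word>>9) & 0x3f = 9
slot [0+:9] = (word>>0) & 0x1ff = 292
chan signed 9b, MSB=1: 503 - 512 = -9

-9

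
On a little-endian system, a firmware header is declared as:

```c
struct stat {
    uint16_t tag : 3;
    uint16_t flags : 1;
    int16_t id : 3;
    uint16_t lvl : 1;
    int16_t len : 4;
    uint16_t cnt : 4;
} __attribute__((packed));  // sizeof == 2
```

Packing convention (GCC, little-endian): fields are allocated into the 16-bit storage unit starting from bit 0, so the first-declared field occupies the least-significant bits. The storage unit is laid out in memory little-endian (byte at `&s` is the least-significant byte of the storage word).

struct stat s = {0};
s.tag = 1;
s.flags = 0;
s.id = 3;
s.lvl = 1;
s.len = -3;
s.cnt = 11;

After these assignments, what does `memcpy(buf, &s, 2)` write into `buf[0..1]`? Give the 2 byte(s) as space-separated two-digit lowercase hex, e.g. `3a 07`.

b1 bd

tag:3 = 1 → 0x1 << 0 → word 0x0001
flags:1 = 0 → 0x0 << 3 → word 0x0001
id:3 = 3 → 0x3 << 4 → word 0x0031
lvl:1 = 1 → 0x1 << 7 → word 0x00b1
len:4 = -3 → 0xd << 8 → word 0x0db1
cnt:4 = 11 → 0xb << 12 → word 0xbdb1
word = 0xbdb1 → little-endian bytes:
  [0]=0xb1  [1]=0xbd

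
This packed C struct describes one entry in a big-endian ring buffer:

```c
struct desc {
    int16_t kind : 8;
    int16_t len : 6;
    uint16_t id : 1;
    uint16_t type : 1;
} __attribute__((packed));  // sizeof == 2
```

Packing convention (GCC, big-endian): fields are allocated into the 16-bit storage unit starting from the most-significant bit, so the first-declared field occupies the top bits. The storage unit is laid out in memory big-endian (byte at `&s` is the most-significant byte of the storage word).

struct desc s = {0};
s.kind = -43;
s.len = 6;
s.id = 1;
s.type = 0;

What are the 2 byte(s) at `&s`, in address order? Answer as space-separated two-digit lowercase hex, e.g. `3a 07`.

kind:8 = -43 → 0xd5 << 8 → word 0xd500
len:6 = 6 → 0x6 << 2 → word 0xd518
id:1 = 1 → 0x1 << 1 → word 0xd51a
type:1 = 0 → 0x0 << 0 → word 0xd51a
word = 0xd51a → big-endian bytes:
  [0]=0xd5  [1]=0x1a

d5 1a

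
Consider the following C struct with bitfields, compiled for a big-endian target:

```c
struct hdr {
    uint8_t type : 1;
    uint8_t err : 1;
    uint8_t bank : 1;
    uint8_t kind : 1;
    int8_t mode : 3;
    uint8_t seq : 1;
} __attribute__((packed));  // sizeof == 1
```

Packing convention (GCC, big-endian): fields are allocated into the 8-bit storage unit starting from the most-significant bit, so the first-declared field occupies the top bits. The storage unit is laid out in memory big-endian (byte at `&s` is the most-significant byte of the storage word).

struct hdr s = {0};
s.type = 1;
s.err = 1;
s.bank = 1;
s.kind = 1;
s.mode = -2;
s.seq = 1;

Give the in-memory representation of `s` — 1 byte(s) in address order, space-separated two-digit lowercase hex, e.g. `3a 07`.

fd

type (1b) val=1 bits=0x1 at bit 7: 0x80
err (1b) val=1 bits=0x1 at bit 6: 0xc0
bank (1b) val=1 bits=0x1 at bit 5: 0xe0
kind (1b) val=1 bits=0x1 at bit 4: 0xf0
mode (3b) val=-2 bits=0x6 at bit 1: 0xfc
seq (1b) val=1 bits=0x1 at bit 0: 0xfd
word = 0xfd → big-endian bytes:
  [0]=0xfd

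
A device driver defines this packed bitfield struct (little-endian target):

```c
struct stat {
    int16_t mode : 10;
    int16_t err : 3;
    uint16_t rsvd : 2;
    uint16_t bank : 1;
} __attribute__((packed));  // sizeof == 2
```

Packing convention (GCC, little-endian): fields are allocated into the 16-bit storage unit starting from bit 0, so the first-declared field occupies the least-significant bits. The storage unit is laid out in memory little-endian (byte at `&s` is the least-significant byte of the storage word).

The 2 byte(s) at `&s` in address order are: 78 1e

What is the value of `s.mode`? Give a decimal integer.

-392

[0]=0x78 [1]=0x1e (little-endian) → word 0x1e78
mode [0+:10] = (word>>0) & 0x3ff = 632  ←
err [10+:3] = (word>>10) & 0x7 = 7
rsvd [13+:2] = (word>>13) & 0x3 = 0
bank [15+:1] = (word>>15) & 0x1 = 0
mode signed 10b, MSB=1: 632 - 1024 = -392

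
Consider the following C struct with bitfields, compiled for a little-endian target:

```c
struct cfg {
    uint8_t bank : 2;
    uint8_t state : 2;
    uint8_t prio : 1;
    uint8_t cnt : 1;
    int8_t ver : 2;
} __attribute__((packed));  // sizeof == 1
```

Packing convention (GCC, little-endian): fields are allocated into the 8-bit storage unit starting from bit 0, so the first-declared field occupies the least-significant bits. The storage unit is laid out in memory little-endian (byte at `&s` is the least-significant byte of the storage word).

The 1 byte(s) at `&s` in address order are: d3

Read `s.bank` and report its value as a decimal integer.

3

[0]=0xd3 (little-endian) → word 0xd3
bank:2 @ bit 0 → (0xd3>>0)&0x3 = 0x3  ←
state:2 @ bit 2 → (0xd3>>2)&0x3 = 0x0
prio:1 @ bit 4 → (0xd3>>4)&0x1 = 0x1
cnt:1 @ bit 5 → (0xd3>>5)&0x1 = 0x0
ver:2 @ bit 6 → (0xd3>>6)&0x3 = 0x3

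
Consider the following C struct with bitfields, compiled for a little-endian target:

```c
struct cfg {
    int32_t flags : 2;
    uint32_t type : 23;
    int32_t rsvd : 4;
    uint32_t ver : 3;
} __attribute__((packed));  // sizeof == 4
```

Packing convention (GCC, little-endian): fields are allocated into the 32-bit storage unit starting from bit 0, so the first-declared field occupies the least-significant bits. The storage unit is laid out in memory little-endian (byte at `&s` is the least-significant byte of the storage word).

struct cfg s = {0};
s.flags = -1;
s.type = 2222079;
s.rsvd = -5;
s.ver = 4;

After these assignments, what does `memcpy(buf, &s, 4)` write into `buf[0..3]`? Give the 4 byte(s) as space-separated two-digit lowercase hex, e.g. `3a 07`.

ff 9f 87 96

flags:2 = -1 → 0x3 << 0 → word 0x00000003
type:23 = 2222079 → 0x21e7ff << 2 → word 0x00879fff
rsvd:4 = -5 → 0xb << 25 → word 0x16879fff
ver:3 = 4 → 0x4 << 29 → word 0x96879fff
word = 0x96879fff → little-endian bytes:
  [0]=0xff  [1]=0x9f  [2]=0x87  [3]=0x96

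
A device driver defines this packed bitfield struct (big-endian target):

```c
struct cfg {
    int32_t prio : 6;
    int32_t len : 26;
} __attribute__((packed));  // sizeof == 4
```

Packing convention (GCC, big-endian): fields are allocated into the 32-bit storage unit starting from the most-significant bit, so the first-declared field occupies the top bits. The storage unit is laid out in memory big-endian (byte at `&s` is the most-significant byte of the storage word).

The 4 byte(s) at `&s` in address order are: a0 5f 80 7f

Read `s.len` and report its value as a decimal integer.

6258815

[0]=0xa0 [1]=0x5f [2]=0x80 [3]=0x7f (big-endian) → word 0xa05f807f
prio [26+:6] = (word>>26) & 0x3f = 40
len [0+:26] = (word>>0) & 0x3ffffff = 6258815  ←
len signed 26b, MSB=0: value = 6258815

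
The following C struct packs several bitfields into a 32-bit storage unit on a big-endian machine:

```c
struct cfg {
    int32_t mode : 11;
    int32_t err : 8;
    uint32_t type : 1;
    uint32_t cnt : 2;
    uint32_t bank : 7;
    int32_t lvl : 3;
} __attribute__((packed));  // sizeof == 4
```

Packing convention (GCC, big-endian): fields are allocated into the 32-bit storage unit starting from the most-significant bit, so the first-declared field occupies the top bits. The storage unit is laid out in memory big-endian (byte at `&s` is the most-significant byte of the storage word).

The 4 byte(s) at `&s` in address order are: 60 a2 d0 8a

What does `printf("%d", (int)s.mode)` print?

[0]=0x60 [1]=0xa2 [2]=0xd0 [3]=0x8a (big-endian) → word 0x60a2d08a
mode:11 @ bit 21 → (0x60a2d08a>>21)&0x7ff = 0x305  ←
err:8 @ bit 13 → (0x60a2d08a>>13)&0xff = 0x16
type:1 @ bit 12 → (0x60a2d08a>>12)&0x1 = 0x1
cnt:2 @ bit 10 → (0x60a2d08a>>10)&0x3 = 0x0
bank:7 @ bit 3 → (0x60a2d08a>>3)&0x7f = 0x11
lvl:3 @ bit 0 → (0x60a2d08a>>0)&0x7 = 0x2
mode signed 11b, MSB=0: value = 773

773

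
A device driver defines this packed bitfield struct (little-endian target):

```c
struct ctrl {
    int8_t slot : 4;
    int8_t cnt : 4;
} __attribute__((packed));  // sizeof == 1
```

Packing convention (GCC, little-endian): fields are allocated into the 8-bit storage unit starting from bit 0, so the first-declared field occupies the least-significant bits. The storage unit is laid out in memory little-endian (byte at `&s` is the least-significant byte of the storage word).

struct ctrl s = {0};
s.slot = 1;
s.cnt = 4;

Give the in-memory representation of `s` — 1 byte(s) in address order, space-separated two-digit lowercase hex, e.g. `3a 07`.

slot:4 = 1 → 0x1 << 0 → word 0x01
cnt:4 = 4 → 0x4 << 4 → word 0x41
word = 0x41 → little-endian bytes:
  [0]=0x41

41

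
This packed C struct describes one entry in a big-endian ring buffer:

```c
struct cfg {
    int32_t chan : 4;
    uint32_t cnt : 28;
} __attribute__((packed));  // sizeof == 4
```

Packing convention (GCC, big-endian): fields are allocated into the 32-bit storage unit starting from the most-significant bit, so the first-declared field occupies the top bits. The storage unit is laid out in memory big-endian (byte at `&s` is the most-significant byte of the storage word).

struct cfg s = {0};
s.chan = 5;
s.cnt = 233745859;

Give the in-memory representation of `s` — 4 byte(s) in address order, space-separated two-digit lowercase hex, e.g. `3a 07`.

5d ee ad c3

[28+:4] chan=5 & 0xf = 0x5; word=0x50000000
[0+:28] cnt=233745859 & 0xfffffff = 0xdeeadc3; word=0x5deeadc3
word = 0x5deeadc3 → big-endian bytes:
  [0]=0x5d  [1]=0xee  [2]=0xad  [3]=0xc3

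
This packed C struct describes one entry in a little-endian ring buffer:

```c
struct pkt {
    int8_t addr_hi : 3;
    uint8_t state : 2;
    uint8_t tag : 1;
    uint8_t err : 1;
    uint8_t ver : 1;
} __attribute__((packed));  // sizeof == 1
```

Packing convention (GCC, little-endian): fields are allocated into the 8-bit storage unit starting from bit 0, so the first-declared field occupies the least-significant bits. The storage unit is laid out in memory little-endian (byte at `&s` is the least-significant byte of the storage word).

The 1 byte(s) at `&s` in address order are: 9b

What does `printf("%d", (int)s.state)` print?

3

[0]=0x9b (little-endian) → word 0x9b
addr_hi [0+:3] = (word>>0) & 0x7 = 3
state [3+:2] = (word>>3) & 0x3 = 3  ←
tag [5+:1] = (word>>5) & 0x1 = 0
err [6+:1] = (word>>6) & 0x1 = 0
ver [7+:1] = (word>>7) & 0x1 = 1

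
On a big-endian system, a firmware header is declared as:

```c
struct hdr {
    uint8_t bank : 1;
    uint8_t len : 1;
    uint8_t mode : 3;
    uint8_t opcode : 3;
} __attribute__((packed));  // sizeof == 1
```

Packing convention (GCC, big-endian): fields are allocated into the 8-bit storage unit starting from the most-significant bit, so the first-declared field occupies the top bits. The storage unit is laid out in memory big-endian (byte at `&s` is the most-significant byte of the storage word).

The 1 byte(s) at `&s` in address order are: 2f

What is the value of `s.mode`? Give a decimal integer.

5

[0]=0x2f (big-endian) → word 0x2f
bank:1 @ bit 7 → (0x2f>>7)&0x1 = 0x0
len:1 @ bit 6 → (0x2f>>6)&0x1 = 0x0
mode:3 @ bit 3 → (0x2f>>3)&0x7 = 0x5  ←
opcode:3 @ bit 0 → (0x2f>>0)&0x7 = 0x7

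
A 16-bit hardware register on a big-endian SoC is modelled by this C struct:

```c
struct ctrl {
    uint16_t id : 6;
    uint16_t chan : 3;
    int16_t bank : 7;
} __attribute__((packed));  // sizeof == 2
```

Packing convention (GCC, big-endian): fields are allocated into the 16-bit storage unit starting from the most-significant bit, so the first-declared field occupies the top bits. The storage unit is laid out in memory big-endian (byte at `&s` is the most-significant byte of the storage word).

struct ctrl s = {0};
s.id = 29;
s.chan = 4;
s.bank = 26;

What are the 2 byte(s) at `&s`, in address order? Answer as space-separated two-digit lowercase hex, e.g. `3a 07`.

76 1a

[10+:6] id=29 & 0x3f = 0x1d; word=0x7400
[7+:3] chan=4 & 0x7 = 0x4; word=0x7600
[0+:7] bank=26 & 0x7f = 0x1a; word=0x761a
word = 0x761a → big-endian bytes:
  [0]=0x76  [1]=0x1a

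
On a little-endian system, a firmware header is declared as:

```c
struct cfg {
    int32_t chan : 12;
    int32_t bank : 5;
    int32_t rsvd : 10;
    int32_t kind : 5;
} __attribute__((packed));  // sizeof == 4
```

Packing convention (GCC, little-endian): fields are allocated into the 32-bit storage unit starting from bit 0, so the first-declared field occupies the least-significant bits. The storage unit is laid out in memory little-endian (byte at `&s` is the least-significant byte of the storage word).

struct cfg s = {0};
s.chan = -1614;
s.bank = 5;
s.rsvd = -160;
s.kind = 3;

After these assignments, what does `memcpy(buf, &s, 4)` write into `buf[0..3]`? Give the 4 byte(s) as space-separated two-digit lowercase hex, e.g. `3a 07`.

chan (12b) val=-1614 bits=0x9b2 at bit 0: 0x000009b2
bank (5b) val=5 bits=0x5 at bit 12: 0x000059b2
rsvd (10b) val=-160 bits=0x360 at bit 17: 0x06c059b2
kind (5b) val=3 bits=0x3 at bit 27: 0x1ec059b2
word = 0x1ec059b2 → little-endian bytes:
  [0]=0xb2  [1]=0x59  [2]=0xc0  [3]=0x1e

b2 59 c0 1e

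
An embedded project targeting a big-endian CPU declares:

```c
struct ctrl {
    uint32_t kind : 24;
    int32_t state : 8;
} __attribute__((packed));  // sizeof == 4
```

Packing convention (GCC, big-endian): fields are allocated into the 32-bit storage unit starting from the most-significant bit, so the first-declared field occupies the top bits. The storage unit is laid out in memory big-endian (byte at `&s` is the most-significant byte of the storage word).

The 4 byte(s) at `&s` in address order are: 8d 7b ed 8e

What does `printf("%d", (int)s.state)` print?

-114

[0]=0x8d [1]=0x7b [2]=0xed [3]=0x8e (big-endian) → word 0x8d7bed8e
kind [8+:24] = (word>>8) & 0xffffff = 9272301
state [0+:8] = (word>>0) & 0xff = 142  ←
state signed 8b, MSB=1: 142 - 256 = -114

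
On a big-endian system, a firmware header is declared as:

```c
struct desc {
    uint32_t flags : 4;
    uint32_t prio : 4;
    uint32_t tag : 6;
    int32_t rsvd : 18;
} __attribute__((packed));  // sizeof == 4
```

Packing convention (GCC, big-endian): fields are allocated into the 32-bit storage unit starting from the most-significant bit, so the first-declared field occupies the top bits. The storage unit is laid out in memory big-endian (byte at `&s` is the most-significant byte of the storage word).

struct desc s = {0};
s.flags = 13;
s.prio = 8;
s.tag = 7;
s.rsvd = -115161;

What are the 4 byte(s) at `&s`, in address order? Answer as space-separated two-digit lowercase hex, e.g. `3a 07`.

d8 1e 3e 27

[28+:4] flags=13 & 0xf = 0xd; word=0xd0000000
[24+:4] prio=8 & 0xf = 0x8; word=0xd8000000
[18+:6] tag=7 & 0x3f = 0x7; word=0xd81c0000
[0+:18] rsvd=-115161 & 0x3ffff = 0x23e27; word=0xd81e3e27
word = 0xd81e3e27 → big-endian bytes:
  [0]=0xd8  [1]=0x1e  [2]=0x3e  [3]=0x27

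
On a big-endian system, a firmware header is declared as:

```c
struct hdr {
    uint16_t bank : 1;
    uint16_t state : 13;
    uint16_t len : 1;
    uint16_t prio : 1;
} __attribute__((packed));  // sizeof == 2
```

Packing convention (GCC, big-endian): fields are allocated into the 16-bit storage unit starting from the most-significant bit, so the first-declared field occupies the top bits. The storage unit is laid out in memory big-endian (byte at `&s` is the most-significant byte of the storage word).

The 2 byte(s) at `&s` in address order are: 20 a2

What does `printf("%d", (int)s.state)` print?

2088

[0]=0x20 [1]=0xa2 (big-endian) → word 0x20a2
bank:1 @ bit 15 → (0x20a2>>15)&0x1 = 0x0
state:13 @ bit 2 → (0x20a2>>2)&0x1fff = 0x828  ←
len:1 @ bit 1 → (0x20a2>>1)&0x1 = 0x1
prio:1 @ bit 0 → (0x20a2>>0)&0x1 = 0x0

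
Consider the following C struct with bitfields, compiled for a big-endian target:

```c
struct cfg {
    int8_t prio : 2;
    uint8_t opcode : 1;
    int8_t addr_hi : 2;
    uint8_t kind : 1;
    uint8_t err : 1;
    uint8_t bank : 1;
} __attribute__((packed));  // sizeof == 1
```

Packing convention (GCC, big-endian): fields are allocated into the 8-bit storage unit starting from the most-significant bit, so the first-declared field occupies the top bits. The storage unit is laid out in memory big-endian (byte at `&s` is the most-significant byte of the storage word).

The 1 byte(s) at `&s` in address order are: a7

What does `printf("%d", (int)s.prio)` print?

-2

[0]=0xa7 (big-endian) → word 0xa7
prio:2 @ bit 6 → (0xa7>>6)&0x3 = 0x2  ←
opcode:1 @ bit 5 → (0xa7>>5)&0x1 = 0x1
addr_hi:2 @ bit 3 → (0xa7>>3)&0x3 = 0x0
kind:1 @ bit 2 → (0xa7>>2)&0x1 = 0x1
err:1 @ bit 1 → (0xa7>>1)&0x1 = 0x1
bank:1 @ bit 0 → (0xa7>>0)&0x1 = 0x1
prio signed 2b, MSB=1: 2 - 4 = -2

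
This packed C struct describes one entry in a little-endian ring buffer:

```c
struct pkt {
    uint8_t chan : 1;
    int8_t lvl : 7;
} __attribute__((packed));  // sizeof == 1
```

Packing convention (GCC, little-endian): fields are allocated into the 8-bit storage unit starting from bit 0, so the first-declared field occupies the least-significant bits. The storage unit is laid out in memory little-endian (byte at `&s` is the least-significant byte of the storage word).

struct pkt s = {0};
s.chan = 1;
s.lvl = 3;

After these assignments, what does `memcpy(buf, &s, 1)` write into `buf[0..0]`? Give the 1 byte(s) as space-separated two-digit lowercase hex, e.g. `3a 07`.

07

chan (1b) val=1 bits=0x1 at bit 0: 0x01
lvl (7b) val=3 bits=0x3 at bit 1: 0x07
word = 0x07 → little-endian bytes:
  [0]=0x07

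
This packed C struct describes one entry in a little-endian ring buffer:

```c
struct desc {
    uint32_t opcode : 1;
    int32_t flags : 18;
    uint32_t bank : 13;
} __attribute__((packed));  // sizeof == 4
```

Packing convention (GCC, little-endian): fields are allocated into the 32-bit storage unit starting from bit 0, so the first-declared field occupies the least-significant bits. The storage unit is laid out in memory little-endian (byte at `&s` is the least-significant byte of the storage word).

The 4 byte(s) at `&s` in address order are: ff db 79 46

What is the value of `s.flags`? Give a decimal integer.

[0]=0xff [1]=0xdb [2]=0x79 [3]=0x46 (little-endian) → word 0x4679dbff
opcode [0+:1] = (word>>0) & 0x1 = 1
flags [1+:18] = (word>>1) & 0x3ffff = 60927  ←
bank [19+:13] = (word>>19) & 0x1fff = 2255
flags signed 18b, MSB=0: value = 60927

60927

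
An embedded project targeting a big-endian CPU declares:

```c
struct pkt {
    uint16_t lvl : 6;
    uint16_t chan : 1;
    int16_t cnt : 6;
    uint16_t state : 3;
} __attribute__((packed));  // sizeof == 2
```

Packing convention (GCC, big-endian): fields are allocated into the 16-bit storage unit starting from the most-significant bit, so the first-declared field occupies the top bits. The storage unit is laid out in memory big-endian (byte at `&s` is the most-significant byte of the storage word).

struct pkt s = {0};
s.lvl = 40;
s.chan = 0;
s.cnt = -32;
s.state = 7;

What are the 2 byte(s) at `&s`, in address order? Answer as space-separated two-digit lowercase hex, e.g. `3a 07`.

a1 07

[10+:6] lvl=40 & 0x3f = 0x28; word=0xa000
[9+:1] chan=0 & 0x1 = 0x0; word=0xa000
[3+:6] cnt=-32 & 0x3f = 0x20; word=0xa100
[0+:3] state=7 & 0x7 = 0x7; word=0xa107
word = 0xa107 → big-endian bytes:
  [0]=0xa1  [1]=0x07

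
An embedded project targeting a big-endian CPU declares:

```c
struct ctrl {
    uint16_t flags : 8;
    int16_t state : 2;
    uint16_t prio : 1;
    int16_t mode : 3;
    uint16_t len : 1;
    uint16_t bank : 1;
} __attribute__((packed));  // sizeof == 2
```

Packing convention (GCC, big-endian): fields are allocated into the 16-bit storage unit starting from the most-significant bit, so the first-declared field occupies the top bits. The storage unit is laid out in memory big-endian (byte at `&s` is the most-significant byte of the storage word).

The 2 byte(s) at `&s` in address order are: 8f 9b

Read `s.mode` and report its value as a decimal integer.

-2

[0]=0x8f [1]=0x9b (big-endian) → word 0x8f9b
flags:8 @ bit 8 → (0x8f9b>>8)&0xff = 0x8f
state:2 @ bit 6 → (0x8f9b>>6)&0x3 = 0x2
prio:1 @ bit 5 → (0x8f9b>>5)&0x1 = 0x0
mode:3 @ bit 2 → (0x8f9b>>2)&0x7 = 0x6  ←
len:1 @ bit 1 → (0x8f9b>>1)&0x1 = 0x1
bank:1 @ bit 0 → (0x8f9b>>0)&0x1 = 0x1
mode signed 3b, MSB=1: 6 - 8 = -2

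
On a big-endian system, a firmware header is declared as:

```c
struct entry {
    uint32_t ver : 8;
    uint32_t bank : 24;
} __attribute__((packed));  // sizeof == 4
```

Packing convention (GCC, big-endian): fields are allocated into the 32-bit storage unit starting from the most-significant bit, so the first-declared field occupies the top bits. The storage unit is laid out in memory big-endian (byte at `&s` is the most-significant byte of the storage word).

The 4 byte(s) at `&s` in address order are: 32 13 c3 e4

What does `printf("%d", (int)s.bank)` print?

[0]=0x32 [1]=0x13 [2]=0xc3 [3]=0xe4 (big-endian) → word 0x3213c3e4
ver:8 @ bit 24 → (0x3213c3e4>>24)&0xff = 0x32
bank:24 @ bit 0 → (0x3213c3e4>>0)&0xffffff = 0x13c3e4  ←

1295332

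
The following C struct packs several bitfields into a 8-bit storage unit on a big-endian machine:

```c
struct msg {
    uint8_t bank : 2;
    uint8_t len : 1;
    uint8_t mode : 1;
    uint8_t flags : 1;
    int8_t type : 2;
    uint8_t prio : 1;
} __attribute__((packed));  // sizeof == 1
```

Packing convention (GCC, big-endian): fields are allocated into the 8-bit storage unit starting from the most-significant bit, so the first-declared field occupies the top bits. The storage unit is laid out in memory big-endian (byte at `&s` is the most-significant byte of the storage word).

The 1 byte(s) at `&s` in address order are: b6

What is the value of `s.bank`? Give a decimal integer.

2

[0]=0xb6 (big-endian) → word 0xb6
bank [6+:2] = (word>>6) & 0x3 = 2  ←
len [5+:1] = (word>>5) & 0x1 = 1
mode [4+:1] = (word>>4) & 0x1 = 1
flags [3+:1] = (word>>3) & 0x1 = 0
type [1+:2] = (word>>1) & 0x3 = 3
prio [0+:1] = (word>>0) & 0x1 = 0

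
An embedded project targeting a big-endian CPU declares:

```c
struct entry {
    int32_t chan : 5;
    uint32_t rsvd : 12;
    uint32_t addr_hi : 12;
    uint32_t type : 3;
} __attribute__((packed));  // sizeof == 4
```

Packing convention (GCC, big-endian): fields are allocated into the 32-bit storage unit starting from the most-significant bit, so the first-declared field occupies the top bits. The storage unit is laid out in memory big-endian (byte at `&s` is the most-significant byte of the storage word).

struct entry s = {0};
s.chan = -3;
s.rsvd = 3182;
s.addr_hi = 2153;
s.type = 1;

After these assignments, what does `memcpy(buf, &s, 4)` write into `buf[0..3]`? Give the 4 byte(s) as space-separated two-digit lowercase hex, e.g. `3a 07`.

chan (5b) val=-3 bits=0x1d at bit 27: 0xe8000000
rsvd (12b) val=3182 bits=0xc6e at bit 15: 0xee370000
addr_hi (12b) val=2153 bits=0x869 at bit 3: 0xee374348
type (3b) val=1 bits=0x1 at bit 0: 0xee374349
word = 0xee374349 → big-endian bytes:
  [0]=0xee  [1]=0x37  [2]=0x43  [3]=0x49

ee 37 43 49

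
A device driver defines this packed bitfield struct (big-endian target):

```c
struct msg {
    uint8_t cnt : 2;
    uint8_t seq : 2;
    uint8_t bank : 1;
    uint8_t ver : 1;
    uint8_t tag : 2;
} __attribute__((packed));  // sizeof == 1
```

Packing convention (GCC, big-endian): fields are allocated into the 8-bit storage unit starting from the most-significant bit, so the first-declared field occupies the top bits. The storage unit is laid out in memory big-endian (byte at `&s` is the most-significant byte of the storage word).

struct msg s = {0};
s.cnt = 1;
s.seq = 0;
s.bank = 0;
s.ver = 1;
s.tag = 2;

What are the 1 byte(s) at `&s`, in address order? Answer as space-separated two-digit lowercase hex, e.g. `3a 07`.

46

[6+:2] cnt=1 & 0x3 = 0x1; word=0x40
[4+:2] seq=0 & 0x3 = 0x0; word=0x40
[3+:1] bank=0 & 0x1 = 0x0; word=0x40
[2+:1] ver=1 & 0x1 = 0x1; word=0x44
[0+:2] tag=2 & 0x3 = 0x2; word=0x46
word = 0x46 → big-endian bytes:
  [0]=0x46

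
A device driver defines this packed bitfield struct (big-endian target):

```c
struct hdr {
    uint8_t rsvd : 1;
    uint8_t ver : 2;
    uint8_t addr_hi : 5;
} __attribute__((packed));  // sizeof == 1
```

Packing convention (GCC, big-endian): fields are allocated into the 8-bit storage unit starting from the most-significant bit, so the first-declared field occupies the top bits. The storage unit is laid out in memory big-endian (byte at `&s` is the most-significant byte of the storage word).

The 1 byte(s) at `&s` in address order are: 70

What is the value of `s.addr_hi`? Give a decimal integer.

[0]=0x70 (big-endian) → word 0x70
rsvd:1 @ bit 7 → (0x70>>7)&0x1 = 0x0
ver:2 @ bit 5 → (0x70>>5)&0x3 = 0x3
addr_hi:5 @ bit 0 → (0x70>>0)&0x1f = 0x10  ←

16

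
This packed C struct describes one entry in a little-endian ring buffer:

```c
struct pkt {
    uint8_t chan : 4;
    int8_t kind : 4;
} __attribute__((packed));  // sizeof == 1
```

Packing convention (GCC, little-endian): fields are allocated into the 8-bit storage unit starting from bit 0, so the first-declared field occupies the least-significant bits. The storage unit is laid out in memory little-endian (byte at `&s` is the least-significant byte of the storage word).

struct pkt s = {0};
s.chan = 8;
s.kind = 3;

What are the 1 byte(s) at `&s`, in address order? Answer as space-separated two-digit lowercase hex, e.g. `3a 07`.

38

chan (4b) val=8 bits=0x8 at bit 0: 0x08
kind (4b) val=3 bits=0x3 at bit 4: 0x38
word = 0x38 → little-endian bytes:
  [0]=0x38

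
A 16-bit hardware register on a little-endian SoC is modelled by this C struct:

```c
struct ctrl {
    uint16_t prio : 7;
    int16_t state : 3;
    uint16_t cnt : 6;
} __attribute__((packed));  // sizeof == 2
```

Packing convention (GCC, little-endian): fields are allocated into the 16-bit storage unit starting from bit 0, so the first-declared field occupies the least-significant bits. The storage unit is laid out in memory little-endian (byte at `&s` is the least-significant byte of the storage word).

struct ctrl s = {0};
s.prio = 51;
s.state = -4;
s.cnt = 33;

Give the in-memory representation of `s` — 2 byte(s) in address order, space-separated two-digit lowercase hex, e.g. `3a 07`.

33 86

prio (7b) val=51 bits=0x33 at bit 0: 0x0033
state (3b) val=-4 bits=0x4 at bit 7: 0x0233
cnt (6b) val=33 bits=0x21 at bit 10: 0x8633
word = 0x8633 → little-endian bytes:
  [0]=0x33  [1]=0x86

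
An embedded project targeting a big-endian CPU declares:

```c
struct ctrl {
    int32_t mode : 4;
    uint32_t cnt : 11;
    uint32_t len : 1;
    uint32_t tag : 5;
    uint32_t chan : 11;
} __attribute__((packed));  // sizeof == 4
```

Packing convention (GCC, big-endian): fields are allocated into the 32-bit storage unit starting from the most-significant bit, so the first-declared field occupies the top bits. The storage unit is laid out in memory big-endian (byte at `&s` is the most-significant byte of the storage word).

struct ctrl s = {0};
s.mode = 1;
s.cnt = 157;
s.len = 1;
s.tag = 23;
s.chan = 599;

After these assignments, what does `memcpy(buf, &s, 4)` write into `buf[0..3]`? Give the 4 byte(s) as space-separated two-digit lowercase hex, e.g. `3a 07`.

mode (4b) val=1 bits=0x1 at bit 28: 0x10000000
cnt (11b) val=157 bits=0x9d at bit 17: 0x113a0000
len (1b) val=1 bits=0x1 at bit 16: 0x113b0000
tag (5b) val=23 bits=0x17 at bit 11: 0x113bb800
chan (11b) val=599 bits=0x257 at bit 0: 0x113bba57
word = 0x113bba57 → big-endian bytes:
  [0]=0x11  [1]=0x3b  [2]=0xba  [3]=0x57

11 3b ba 57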